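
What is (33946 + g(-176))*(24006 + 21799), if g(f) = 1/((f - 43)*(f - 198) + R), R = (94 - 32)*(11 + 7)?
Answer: 129090619759465/83022 ≈ 1.5549e+9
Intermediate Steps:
R = 1116 (R = 62*18 = 1116)
g(f) = 1/(1116 + (-198 + f)*(-43 + f)) (g(f) = 1/((f - 43)*(f - 198) + 1116) = 1/((-43 + f)*(-198 + f) + 1116) = 1/((-198 + f)*(-43 + f) + 1116) = 1/(1116 + (-198 + f)*(-43 + f)))
(33946 + g(-176))*(24006 + 21799) = (33946 + 1/(9630 + (-176)² - 241*(-176)))*(24006 + 21799) = (33946 + 1/(9630 + 30976 + 42416))*45805 = (33946 + 1/83022)*45805 = (2818264813/83022)*45805 = 129090619759465/83022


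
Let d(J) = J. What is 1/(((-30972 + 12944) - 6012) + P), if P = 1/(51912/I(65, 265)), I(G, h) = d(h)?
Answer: -51912/1247964215 ≈ -4.1597e-5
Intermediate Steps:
I(G, h) = h
P = 265/51912 (P = 1/(51912/265) = 265/51912 ≈ 0.0051048)
1/(((-30972 + 12944) - 6012) + P) = 1/(((-30972 + 12944) - 6012) + 265/51912) = 1/((-18028 - 6012) + 265/51912) = 1/(-24040 + 265/51912) = 1/(-1247964215/51912) = -51912/1247964215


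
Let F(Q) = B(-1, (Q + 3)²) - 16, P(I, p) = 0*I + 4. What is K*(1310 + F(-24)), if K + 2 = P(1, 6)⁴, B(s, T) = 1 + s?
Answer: 328676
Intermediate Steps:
P(I, p) = 4 (P(I, p) = 0 + 4 = 4)
F(Q) = -16 (F(Q) = (1 - 1) - 16 = 0 - 16 = -16)
K = 254 (K = -2 + 4⁴ = -2 + 256 = 254)
K*(1310 + F(-24)) = 254*(1310 - 16) = 254*1294 = 328676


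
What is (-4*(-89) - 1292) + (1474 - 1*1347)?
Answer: -809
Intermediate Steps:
(-4*(-89) - 1292) + (1474 - 1*1347) = (356 - 1292) + (1474 - 1347) = -936 + 127 = -809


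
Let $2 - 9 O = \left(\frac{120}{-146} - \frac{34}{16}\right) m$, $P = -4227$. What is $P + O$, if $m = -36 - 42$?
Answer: $- \frac{11175091}{2628} \approx -4252.3$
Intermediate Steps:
$m = -78$ ($m = -36 - 42 = -78$)
$O = - \frac{66535}{2628}$ ($O = \frac{2}{9} - \frac{\left(\frac{120}{-146} - \frac{34}{16}\right) \left(-78\right)}{9} = \frac{2}{9} - \frac{\left(120 \left(- \frac{1}{146}\right) - \frac{17}{8}\right) \left(-78\right)}{9} = \frac{2}{9} - \frac{\left(- \frac{60}{73} - \frac{17}{8}\right) \left(-78\right)}{9} = \frac{2}{9} - \frac{\left(- \frac{1721}{584}\right) \left(-78\right)}{9} = \frac{2}{9} - \frac{22373}{876} = - \frac{66535}{2628} \approx -25.318$)
$P + O = -4227 - \frac{66535}{2628} = - \frac{11175091}{2628}$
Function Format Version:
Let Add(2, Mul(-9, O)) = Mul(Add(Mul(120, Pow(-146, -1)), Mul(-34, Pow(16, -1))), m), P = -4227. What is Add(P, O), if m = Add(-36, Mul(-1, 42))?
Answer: Rational(-11175091, 2628) ≈ -4252.3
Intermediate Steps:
m = -78 (m = Add(-36, -42) = -78)
O = Rational(-66535, 2628) (O = Add(Rational(2, 9), Mul(Rational(-1, 9), Mul(Add(Mul(120, Pow(-146, -1)), Mul(-34, Pow(16, -1))), -78))) = Add(Rational(2, 9), Mul(Rational(-1, 9), Mul(Add(Mul(120, Rational(-1, 146)), Mul(-34, Rational(1, 16))), -78))) = Add(Rational(2, 9), Mul(Rational(-1, 9), Mul(Add(Rational(-60, 73), Rational(-17, 8)), -78))) = Add(Rational(2, 9), Mul(Rational(-1, 9), Mul(Rational(-1721, 584), -78))) = Add(Rational(2, 9), Mul(Rational(-1, 9), Rational(67119, 292))) = Add(Rational(2, 9), Rational(-22373, 876)) = Rational(-66535, 2628) ≈ -25.318)
Add(P, O) = Add(-4227, Rational(-66535, 2628)) = Rational(-11175091, 2628)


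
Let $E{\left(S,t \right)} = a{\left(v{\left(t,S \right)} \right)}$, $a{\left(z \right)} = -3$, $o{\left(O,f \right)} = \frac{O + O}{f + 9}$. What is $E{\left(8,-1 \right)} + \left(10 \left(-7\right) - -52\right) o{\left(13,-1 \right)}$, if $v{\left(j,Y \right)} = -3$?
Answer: $- \frac{123}{2} \approx -61.5$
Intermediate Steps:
$o{\left(O,f \right)} = \frac{2 O}{9 + f}$
$E{\left(S,t \right)} = -3$
$E{\left(8,-1 \right)} + \left(10 \left(-7\right) - -52\right) o{\left(13,-1 \right)} = -3 + \left(10 \left(-7\right) - -52\right) 2 \cdot 13 \frac{1}{9 - 1} = -3 + \left(-70 + 52\right) 2 \cdot 13 \cdot \frac{1}{8} = -3 - 18 \cdot 2 \cdot 13 \cdot \frac{1}{8} = -3 - \frac{117}{2} = - \frac{123}{2}$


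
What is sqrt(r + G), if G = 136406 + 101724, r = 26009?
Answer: sqrt(264139) ≈ 513.94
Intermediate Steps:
G = 238130
sqrt(r + G) = sqrt(26009 + 238130) = sqrt(264139)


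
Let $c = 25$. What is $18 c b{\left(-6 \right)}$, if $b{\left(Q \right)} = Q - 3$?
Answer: $-4050$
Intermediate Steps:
$b{\left(Q \right)} = -3 + Q$
$18 c b{\left(-6 \right)} = 18 \cdot 25 \left(-3 - 6\right) = 450 \left(-9\right) = -4050$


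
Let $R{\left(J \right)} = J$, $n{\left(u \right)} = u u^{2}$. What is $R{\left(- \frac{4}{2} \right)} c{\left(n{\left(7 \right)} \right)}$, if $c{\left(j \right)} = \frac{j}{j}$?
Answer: $-2$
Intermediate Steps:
$n{\left(u \right)} = u^{3}$
$c{\left(j \right)} = 1$
$R{\left(- \frac{4}{2} \right)} c{\left(n{\left(7 \right)} \right)} = - \frac{4}{2} \cdot 1 = \left(-4\right) \frac{1}{2} \cdot 1 = \left(-2\right) 1 = -2$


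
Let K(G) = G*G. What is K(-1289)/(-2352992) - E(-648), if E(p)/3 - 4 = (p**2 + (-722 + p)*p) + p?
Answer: -9226224473041/2352992 ≈ -3.9211e+6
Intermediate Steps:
K(G) = G**2
E(p) = 12 + 3*p + 3*p**2 + 3*p*(-722 + p) (E(p) = 12 + 3*((p**2 + (-722 + p)*p) + p) = 12 + 3*((p**2 + p*(-722 + p)) + p) = 12 + 3*(p + p**2 + p*(-722 + p)) = 12 + (3*p + 3*p**2 + 3*p*(-722 + p)) = 12 + 3*p + 3*p**2 + 3*p*(-722 + p))
K(-1289)/(-2352992) - E(-648) = (-1289)**2/(-2352992) - (12 - 2163*(-648) + 6*(-648)**2) = 1661521*(-1/2352992) - (12 + 1401624 + 6*419904) = -1661521/2352992 - (12 + 1401624 + 2519424) = -1661521/2352992 - 1*3921060 = -1661521/2352992 - 3921060 = -9226224473041/2352992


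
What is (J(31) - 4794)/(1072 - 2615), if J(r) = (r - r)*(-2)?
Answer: 4794/1543 ≈ 3.1069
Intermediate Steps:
J(r) = 0 (J(r) = 0*(-2) = 0)
(J(31) - 4794)/(1072 - 2615) = (0 - 4794)/(1072 - 2615) = -4794/(-1543) = -4794*(-1/1543) = 4794/1543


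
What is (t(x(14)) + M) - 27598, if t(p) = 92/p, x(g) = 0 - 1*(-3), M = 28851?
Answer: 3851/3 ≈ 1283.7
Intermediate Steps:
x(g) = 3 (x(g) = 0 + 3 = 3)
(t(x(14)) + M) - 27598 = (92/3 + 28851) - 27598 = 86645/3 - 27598 = 3851/3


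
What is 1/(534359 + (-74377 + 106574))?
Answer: 1/566556 ≈ 1.7651e-6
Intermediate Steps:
1/(534359 + (-74377 + 106574)) = 1/(534359 + 32197) = 1/566556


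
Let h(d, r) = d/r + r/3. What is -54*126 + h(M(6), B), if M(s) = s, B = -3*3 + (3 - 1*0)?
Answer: -6807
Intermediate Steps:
B = -6 (B = -9 + (3 + 0) = -9 + 3 = -6)
h(d, r) = r/3 + d/r (h(d, r) = d/r + r*(1/3) = d/r + r/3 = r/3 + d/r)
-54*126 + h(M(6), B) = -54*126 + ((1/3)*(-6) + 6/(-6)) = -6804 + (-2 + 6*(-1/6)) = -6804 + (-2 - 1) = -6804 - 3 = -6807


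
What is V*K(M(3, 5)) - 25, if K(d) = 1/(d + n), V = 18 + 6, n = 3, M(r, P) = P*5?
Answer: -169/7 ≈ -24.143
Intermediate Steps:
M(r, P) = 5*P
V = 24
K(d) = 1/(3 + d) (K(d) = 1/(d + 3) = 1/(3 + d))
V*K(M(3, 5)) - 25 = 24/(3 + 5*5) - 25 = 24/(3 + 25) - 25 = 24/28 - 25 = 24*(1/28) - 25 = 6/7 - 25 = -169/7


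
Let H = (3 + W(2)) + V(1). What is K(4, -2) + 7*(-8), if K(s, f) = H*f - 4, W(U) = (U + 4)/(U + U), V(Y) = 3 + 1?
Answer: -77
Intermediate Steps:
V(Y) = 4
W(U) = (4 + U)/(2*U) (W(U) = (4 + U)/((2*U)) = (4 + U)*(1/(2*U)) = (4 + U)/(2*U))
H = 17/2 (H = (3 + (½)*(4 + 2)/2) + 4 = (3 + (½)*(½)*6) + 4 = (3 + 3/2) + 4 = 9/2 + 4 = 17/2 ≈ 8.5000)
K(s, f) = -4 + 17*f/2 (K(s, f) = 17*f/2 - 4 = -4 + 17*f/2)
K(4, -2) + 7*(-8) = (-4 + (17/2)*(-2)) + 7*(-8) = (-4 - 17) - 56 = -21 - 56 = -77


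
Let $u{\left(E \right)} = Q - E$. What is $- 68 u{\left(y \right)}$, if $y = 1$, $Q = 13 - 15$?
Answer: $204$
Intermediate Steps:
$Q = -2$
$u{\left(E \right)} = -2 - E$
$- 68 u{\left(y \right)} = - 68 \left(-2 - 1\right) = \left(-68\right) \left(-3\right) = 204$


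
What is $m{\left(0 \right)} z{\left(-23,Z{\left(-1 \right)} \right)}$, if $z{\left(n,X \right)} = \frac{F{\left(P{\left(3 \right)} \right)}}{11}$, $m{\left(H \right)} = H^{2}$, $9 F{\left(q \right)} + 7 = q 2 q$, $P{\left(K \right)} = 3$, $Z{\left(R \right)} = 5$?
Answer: $0$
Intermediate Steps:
$F{\left(q \right)} = - \frac{7}{9} + \frac{2 q^{2}}{9}$ ($F{\left(q \right)} = - \frac{7}{9} + \frac{q 2 q}{9} = - \frac{7}{9} + \frac{2 q q}{9} = - \frac{7}{9} + \frac{2 q^{2}}{9}$)
$z{\left(n,X \right)} = \frac{1}{9}$ ($z{\left(n,X \right)} = \frac{- \frac{7}{9} + \frac{2 \cdot 3^{2}}{9}}{11} = \left(- \frac{7}{9} + \frac{2}{9} \cdot 9\right) \frac{1}{11} = \left(- \frac{7}{9} + 2\right) \frac{1}{11} = \frac{11}{9} \cdot \frac{1}{11} = \frac{1}{9}$)
$m{\left(0 \right)} z{\left(-23,Z{\left(-1 \right)} \right)} = 0^{2} \cdot \frac{1}{9} = 0 \cdot \frac{1}{9} = 0$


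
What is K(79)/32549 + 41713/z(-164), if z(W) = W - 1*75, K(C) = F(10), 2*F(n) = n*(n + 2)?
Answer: -1357702097/7779211 ≈ -174.53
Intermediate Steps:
F(n) = n*(2 + n)/2 (F(n) = (n*(n + 2))/2 = (n*(2 + n))/2 = n*(2 + n)/2)
K(C) = 60 (K(C) = (½)*10*(2 + 10) = (½)*10*12 = 60)
z(W) = -75 + W (z(W) = W - 75 = -75 + W)
K(79)/32549 + 41713/z(-164) = 60/32549 + 41713/(-75 - 164) = 60*(1/32549) + 41713/(-239) = 60/32549 + 41713*(-1/239) = 60/32549 - 41713/239 = -1357702097/7779211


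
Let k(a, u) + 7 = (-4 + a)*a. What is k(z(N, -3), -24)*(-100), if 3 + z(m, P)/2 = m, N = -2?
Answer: -13300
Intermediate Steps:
z(m, P) = -6 + 2*m
k(a, u) = -7 + a*(-4 + a) (k(a, u) = -7 + (-4 + a)*a = -7 + a*(-4 + a))
k(z(N, -3), -24)*(-100) = (-7 + (-6 + 2*(-2))² - 4*(-6 + 2*(-2)))*(-100) = (-7 + (-6 - 4)² - 4*(-6 - 4))*(-100) = (-7 + (-10)² - 4*(-10))*(-100) = (-7 + 100 + 40)*(-100) = 133*(-100) = -13300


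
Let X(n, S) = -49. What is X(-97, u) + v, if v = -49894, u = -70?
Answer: -49943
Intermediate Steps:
X(-97, u) + v = -49 - 49894 = -49943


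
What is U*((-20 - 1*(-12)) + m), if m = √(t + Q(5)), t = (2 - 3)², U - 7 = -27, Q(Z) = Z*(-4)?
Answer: 160 - 20*I*√19 ≈ 160.0 - 87.178*I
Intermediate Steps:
Q(Z) = -4*Z
U = -20 (U = 7 - 27 = -20)
t = 1 (t = (-1)² = 1)
m = I*√19 (m = √(1 - 4*5) = √(1 - 20) = √(-19) = I*√19 ≈ 4.3589*I)
U*((-20 - 1*(-12)) + m) = -20*((-20 - 1*(-12)) + I*√19) = -20*((-20 + 12) + I*√19) = -20*(-8 + I*√19) = 160 - 20*I*√19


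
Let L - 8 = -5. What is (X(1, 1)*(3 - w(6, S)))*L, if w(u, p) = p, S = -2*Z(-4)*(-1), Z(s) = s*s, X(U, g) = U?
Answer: -87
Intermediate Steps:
Z(s) = s**2
L = 3 (L = 8 - 5 = 3)
S = 32 (S = -2*(-4)**2*(-1) = -2*16*(-1) = -32*(-1) = 32)
(X(1, 1)*(3 - w(6, S)))*L = (1*(3 - 1*32))*3 = (1*(3 - 32))*3 = (1*(-29))*3 = -29*3 = -87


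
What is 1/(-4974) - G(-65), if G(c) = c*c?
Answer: -21015151/4974 ≈ -4225.0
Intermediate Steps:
G(c) = c²
1/(-4974) - G(-65) = 1/(-4974) - 1*(-65)² = -1/4974 - 1*4225 = -1/4974 - 4225 = -21015151/4974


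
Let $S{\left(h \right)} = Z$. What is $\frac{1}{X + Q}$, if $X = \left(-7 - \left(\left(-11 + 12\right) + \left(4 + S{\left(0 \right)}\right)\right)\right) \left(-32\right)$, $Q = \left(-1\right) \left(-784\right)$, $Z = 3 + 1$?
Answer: $\frac{1}{1296} \approx 0.0007716$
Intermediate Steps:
$Z = 4$
$S{\left(h \right)} = 4$
$Q = 784$
$X = 512$ ($X = \left(-7 - \left(\left(-11 + 12\right) + \left(4 + 4\right)\right)\right) \left(-32\right) = \left(-7 - \left(1 + 8\right)\right) \left(-32\right) = \left(-7 - 9\right) \left(-32\right) = \left(-16\right) \left(-32\right) = 512$)
$\frac{1}{X + Q} = \frac{1}{512 + 784} = \frac{1}{1296}$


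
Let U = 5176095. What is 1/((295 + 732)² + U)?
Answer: 1/6230824 ≈ 1.6049e-7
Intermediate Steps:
1/((295 + 732)² + U) = 1/((295 + 732)² + 5176095) = 1/(1027² + 5176095) = 1/(1054729 + 5176095) = 1/6230824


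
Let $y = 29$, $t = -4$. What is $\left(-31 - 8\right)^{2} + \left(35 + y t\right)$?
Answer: $1440$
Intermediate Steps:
$\left(-31 - 8\right)^{2} + \left(35 + y t\right) = \left(-31 - 8\right)^{2} + \left(35 + 29 \left(-4\right)\right) = \left(-39\right)^{2} + \left(35 - 116\right) = 1521 - 81 = 1440$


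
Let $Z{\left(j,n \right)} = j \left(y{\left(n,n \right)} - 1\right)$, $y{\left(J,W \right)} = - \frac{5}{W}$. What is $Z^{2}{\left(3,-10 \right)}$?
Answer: $\frac{9}{4} \approx 2.25$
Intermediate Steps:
$Z{\left(j,n \right)} = j \left(-1 - \frac{5}{n}\right)$ ($Z{\left(j,n \right)} = j \left(- \frac{5}{n} - 1\right) = j \left(-1 - \frac{5}{n}\right)$)
$Z^{2}{\left(3,-10 \right)} = \left(\left(-1\right) 3 \frac{1}{-10} \left(5 - 10\right)\right)^{2} = \left(\left(-1\right) 3 \left(- \frac{1}{10}\right) \left(-5\right)\right)^{2} = \left(- \frac{3}{2}\right)^{2} = \frac{9}{4}$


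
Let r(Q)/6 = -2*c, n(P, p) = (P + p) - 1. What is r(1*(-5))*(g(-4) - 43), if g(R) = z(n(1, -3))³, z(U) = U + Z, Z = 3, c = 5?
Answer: 2580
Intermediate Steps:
n(P, p) = -1 + P + p
z(U) = 3 + U (z(U) = U + 3 = 3 + U)
g(R) = 0 (g(R) = (3 + (-1 + 1 - 3))³ = (3 - 3)³ = 0³ = 0)
r(Q) = -60 (r(Q) = 6*(-2*5) = 6*(-10) = -60)
r(1*(-5))*(g(-4) - 43) = -60*(0 - 43) = -60*(-43) = 2580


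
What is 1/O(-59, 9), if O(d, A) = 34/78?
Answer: 39/17 ≈ 2.2941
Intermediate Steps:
O(d, A) = 17/39 (O(d, A) = 34*(1/78) = 17/39)
1/O(-59, 9) = 1/(17/39) = 39/17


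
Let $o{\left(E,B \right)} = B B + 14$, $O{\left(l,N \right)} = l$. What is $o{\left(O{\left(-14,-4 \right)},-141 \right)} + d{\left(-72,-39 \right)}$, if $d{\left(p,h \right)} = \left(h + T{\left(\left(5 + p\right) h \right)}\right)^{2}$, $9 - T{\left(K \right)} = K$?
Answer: $7005344$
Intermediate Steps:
$T{\left(K \right)} = 9 - K$
$d{\left(p,h \right)} = \left(9 + h - h \left(5 + p\right)\right)^{2}$ ($d{\left(p,h \right)} = \left(h - \left(-9 + \left(5 + p\right) h\right)\right)^{2} = \left(h - \left(-9 + h \left(5 + p\right)\right)\right)^{2} = \left(9 + h - h \left(5 + p\right)\right)^{2}$)
$o{\left(E,B \right)} = 14 + B^{2}$ ($o{\left(E,B \right)} = B^{2} + 14 = 14 + B^{2}$)
$o{\left(O{\left(-14,-4 \right)},-141 \right)} + d{\left(-72,-39 \right)} = \left(14 + \left(-141\right)^{2}\right) + \left(9 - 39 - - 39 \left(5 - 72\right)\right)^{2} = \left(14 + 19881\right) + \left(9 - 39 - \left(-39\right) \left(-67\right)\right)^{2} = 19895 + \left(9 - 39 - 2613\right)^{2} = 19895 + \left(-2643\right)^{2} = 19895 + 6985449 = 7005344$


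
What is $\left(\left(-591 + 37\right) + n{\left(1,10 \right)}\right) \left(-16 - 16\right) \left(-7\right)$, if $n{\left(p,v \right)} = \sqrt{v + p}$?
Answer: $-124096 + 224 \sqrt{11} \approx -1.2335 \cdot 10^{5}$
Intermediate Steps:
$n{\left(p,v \right)} = \sqrt{p + v}$
$\left(\left(-591 + 37\right) + n{\left(1,10 \right)}\right) \left(-16 - 16\right) \left(-7\right) = \left(\left(-591 + 37\right) + \sqrt{1 + 10}\right) \left(-16 - 16\right) \left(-7\right) = \left(-554 + \sqrt{11}\right) \left(\left(-32\right) \left(-7\right)\right) = \left(-554 + \sqrt{11}\right) 224 = -124096 + 224 \sqrt{11}$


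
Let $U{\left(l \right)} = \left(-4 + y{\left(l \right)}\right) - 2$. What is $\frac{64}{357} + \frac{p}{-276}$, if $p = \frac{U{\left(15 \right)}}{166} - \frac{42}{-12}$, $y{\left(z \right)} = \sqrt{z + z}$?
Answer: $\frac{39521}{237048} - \frac{\sqrt{30}}{45816} \approx 0.1666$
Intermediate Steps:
$y{\left(z \right)} = \sqrt{2} \sqrt{z}$ ($y{\left(z \right)} = \sqrt{2 z} = \sqrt{2} \sqrt{z}$)
$U{\left(l \right)} = -6 + \sqrt{2} \sqrt{l}$ ($U{\left(l \right)} = \left(-4 + \sqrt{2} \sqrt{l}\right) - 2 = -6 + \sqrt{2} \sqrt{l}$)
$p = \frac{575}{166} + \frac{\sqrt{30}}{166}$ ($p = \frac{-6 + \sqrt{2} \sqrt{15}}{166} - \frac{42}{-12} = \left(-6 + \sqrt{30}\right) \frac{1}{166} - - \frac{7}{2} = \left(- \frac{3}{83} + \frac{\sqrt{30}}{166}\right) + \frac{7}{2} = \frac{575}{166} + \frac{\sqrt{30}}{166} \approx 3.4968$)
$\frac{64}{357} + \frac{p}{-276} = \frac{64}{357} + \frac{\frac{575}{166} + \frac{\sqrt{30}}{166}}{-276} = 64 \cdot \frac{1}{357} + \left(\frac{575}{166} + \frac{\sqrt{30}}{166}\right) \left(- \frac{1}{276}\right) = \frac{64}{357} - \left(\frac{25}{1992} + \frac{\sqrt{30}}{45816}\right) = \frac{39521}{237048} - \frac{\sqrt{30}}{45816}$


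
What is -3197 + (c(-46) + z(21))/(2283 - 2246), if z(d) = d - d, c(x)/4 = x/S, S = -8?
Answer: -118266/37 ≈ -3196.4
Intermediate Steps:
c(x) = -x/2 (c(x) = 4*(x/(-8)) = 4*(x*(-1/8)) = 4*(-x/8) = -x/2)
z(d) = 0
-3197 + (c(-46) + z(21))/(2283 - 2246) = -3197 + (-1/2*(-46) + 0)/(2283 - 2246) = -3197 + (23 + 0)/37 = -3197 + 23*(1/37) = -3197 + 23/37 = -118266/37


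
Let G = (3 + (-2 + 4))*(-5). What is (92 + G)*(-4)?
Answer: -268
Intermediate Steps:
G = -25 (G = (3 + 2)*(-5) = 5*(-5) = -25)
(92 + G)*(-4) = (92 - 25)*(-4) = 67*(-4) = -268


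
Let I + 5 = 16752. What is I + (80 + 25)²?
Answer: 27772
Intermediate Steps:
I = 16747 (I = -5 + 16752 = 16747)
I + (80 + 25)² = 16747 + (80 + 25)² = 16747 + 105² = 16747 + 11025 = 27772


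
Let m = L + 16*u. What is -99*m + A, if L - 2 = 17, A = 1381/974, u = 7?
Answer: -12630425/974 ≈ -12968.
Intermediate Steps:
A = 1381/974 (A = 1381*(1/974) = 1381/974 ≈ 1.4179)
L = 19 (L = 2 + 17 = 19)
m = 131 (m = 19 + 16*7 = 19 + 112 = 131)
-99*m + A = -99*131 + 1381/974 = -12969 + 1381/974 = -12630425/974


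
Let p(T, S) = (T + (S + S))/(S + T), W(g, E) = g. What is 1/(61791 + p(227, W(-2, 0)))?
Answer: 225/13903198 ≈ 1.6183e-5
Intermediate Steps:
p(T, S) = (T + 2*S)/(S + T)
1/(61791 + p(227, W(-2, 0))) = 1/(61791 + (227 + 2*(-2))/(-2 + 227)) = 1/(61791 + (227 - 4)/225) = 1/(61791 + (1/225)*223) = 1/(61791 + 223/225) = 1/(13903198/225) = 225/13903198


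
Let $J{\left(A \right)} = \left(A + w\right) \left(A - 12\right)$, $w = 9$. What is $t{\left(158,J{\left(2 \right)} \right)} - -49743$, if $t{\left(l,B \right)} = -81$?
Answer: $49662$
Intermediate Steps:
$J{\left(A \right)} = \left(-12 + A\right) \left(9 + A\right)$ ($J{\left(A \right)} = \left(A + 9\right) \left(A - 12\right) = \left(9 + A\right) \left(-12 + A\right) = \left(-12 + A\right) \left(9 + A\right)$)
$t{\left(158,J{\left(2 \right)} \right)} - -49743 = -81 - -49743 = -81 + 49743 = 49662$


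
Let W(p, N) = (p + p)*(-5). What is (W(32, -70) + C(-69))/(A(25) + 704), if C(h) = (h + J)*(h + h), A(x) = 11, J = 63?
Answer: 508/715 ≈ 0.71049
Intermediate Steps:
C(h) = 2*h*(63 + h) (C(h) = (h + 63)*(h + h) = (63 + h)*(2*h) = 2*h*(63 + h))
W(p, N) = -10*p (W(p, N) = (2*p)*(-5) = -10*p)
(W(32, -70) + C(-69))/(A(25) + 704) = (-10*32 + 2*(-69)*(63 - 69))/(11 + 704) = (-320 + 2*(-69)*(-6))/715 = (-320 + 828)*(1/715) = 508*(1/715) = 508/715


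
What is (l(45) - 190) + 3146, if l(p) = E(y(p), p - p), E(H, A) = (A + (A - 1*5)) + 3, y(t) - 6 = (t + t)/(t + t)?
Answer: 2954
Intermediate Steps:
y(t) = 7 (y(t) = 6 + (t + t)/(t + t) = 6 + (2*t)/((2*t)) = 6 + (2*t)*(1/(2*t)) = 6 + 1 = 7)
E(H, A) = -2 + 2*A (E(H, A) = (A + (A - 5)) + 3 = (A + (-5 + A)) + 3 = (-5 + 2*A) + 3 = -2 + 2*A)
l(p) = -2 (l(p) = -2 + 2*(p - p) = -2 + 2*0 = -2 + 0 = -2)
(l(45) - 190) + 3146 = (-2 - 190) + 3146 = -192 + 3146 = 2954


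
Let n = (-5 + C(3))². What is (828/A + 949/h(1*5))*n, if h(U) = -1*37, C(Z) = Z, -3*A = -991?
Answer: -3394204/36667 ≈ -92.568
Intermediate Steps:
A = 991/3 (A = -⅓*(-991) = 991/3 ≈ 330.33)
h(U) = -37
n = 4 (n = (-5 + 3)² = (-2)² = 4)
(828/A + 949/h(1*5))*n = (828/(991/3) + 949/(-37))*4 = (828*(3/991) + 949*(-1/37))*4 = (2484/991 - 949/37)*4 = -848551/36667*4 = -3394204/36667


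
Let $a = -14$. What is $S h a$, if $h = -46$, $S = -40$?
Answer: $-25760$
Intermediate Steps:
$S h a = \left(-40\right) \left(-46\right) \left(-14\right) = 1840 \left(-14\right) = -25760$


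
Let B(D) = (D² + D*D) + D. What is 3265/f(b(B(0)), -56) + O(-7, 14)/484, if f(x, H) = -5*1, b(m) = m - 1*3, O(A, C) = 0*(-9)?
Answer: -653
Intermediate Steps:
O(A, C) = 0
B(D) = D + 2*D² (B(D) = (D² + D²) + D = 2*D² + D = D + 2*D²)
b(m) = -3 + m (b(m) = m - 3 = -3 + m)
f(x, H) = -5
3265/f(b(B(0)), -56) + O(-7, 14)/484 = 3265/(-5) + 0/484 = 3265*(-⅕) + 0*(1/484) = -653 + 0 = -653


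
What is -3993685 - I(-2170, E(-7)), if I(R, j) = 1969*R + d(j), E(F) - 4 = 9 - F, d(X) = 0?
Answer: 279045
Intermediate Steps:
E(F) = 13 - F (E(F) = 4 + (9 - F) = 13 - F)
I(R, j) = 1969*R (I(R, j) = 1969*R + 0 = 1969*R)
-3993685 - I(-2170, E(-7)) = -3993685 - 1969*(-2170) = -3993685 - 1*(-4272730) = -3993685 + 4272730 = 279045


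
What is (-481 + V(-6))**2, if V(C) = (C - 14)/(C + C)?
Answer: 2067844/9 ≈ 2.2976e+5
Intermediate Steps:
V(C) = (-14 + C)/(2*C) (V(C) = (-14 + C)/((2*C)) = (-14 + C)*(1/(2*C)) = (-14 + C)/(2*C))
(-481 + V(-6))**2 = (-481 + (1/2)*(-14 - 6)/(-6))**2 = (-481 + (1/2)*(-1/6)*(-20))**2 = (-481 + 5/3)**2 = (-1438/3)**2 = 2067844/9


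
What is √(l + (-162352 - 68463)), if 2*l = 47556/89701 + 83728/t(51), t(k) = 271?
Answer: I*√1855954553559653/89701 ≈ 480.27*I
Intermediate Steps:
l = 13880762/89701 (l = (47556/89701 + 83728/271)/2 = (½)*(27761524/89701) = 13880762/89701 ≈ 154.74)
√(l + (-162352 - 68463)) = √(13880762/89701 + (-162352 - 68463)) = √(13880762/89701 - 230815) = √(-20690455553/89701) = I*√1855954553559653/89701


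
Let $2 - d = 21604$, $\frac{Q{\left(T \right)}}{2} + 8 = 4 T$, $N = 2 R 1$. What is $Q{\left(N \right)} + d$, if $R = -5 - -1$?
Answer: $-21682$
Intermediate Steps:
$R = -4$ ($R = -5 + 1 = -4$)
$N = -8$ ($N = 2 \left(-4\right) 1 = \left(-8\right) 1 = -8$)
$Q{\left(T \right)} = -16 + 8 T$ ($Q{\left(T \right)} = -16 + 2 \cdot 4 T = -16 + 8 T$)
$d = -21602$ ($d = 2 - 21604 = -21602$)
$Q{\left(N \right)} + d = \left(-16 + 8 \left(-8\right)\right) - 21602 = \left(-16 - 64\right) - 21602 = -80 - 21602 = -21682$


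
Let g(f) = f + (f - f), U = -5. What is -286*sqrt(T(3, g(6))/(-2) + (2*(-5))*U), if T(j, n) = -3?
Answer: -143*sqrt(206) ≈ -2052.4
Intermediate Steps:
g(f) = f (g(f) = f + 0 = f)
-286*sqrt(T(3, g(6))/(-2) + (2*(-5))*U) = -286*sqrt(-3/(-2) + (2*(-5))*(-5)) = -286*sqrt(-3*(-1/2) - 10*(-5)) = -286*sqrt(3/2 + 50) = -143*sqrt(206)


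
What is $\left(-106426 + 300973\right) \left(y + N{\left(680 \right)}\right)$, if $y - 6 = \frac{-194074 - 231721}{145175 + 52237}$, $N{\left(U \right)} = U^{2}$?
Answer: $\frac{5919680491815973}{65804} \approx 8.9959 \cdot 10^{10}$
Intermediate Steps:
$y = \frac{758677}{197412}$ ($y = 6 + \frac{-194074 - 231721}{145175 + 52237} = 6 - \frac{425795}{197412} = \frac{758677}{197412} \approx 3.8431$)
$\left(-106426 + 300973\right) \left(y + N{\left(680 \right)}\right) = \left(-106426 + 300973\right) \left(\frac{758677}{197412} + 680^{2}\right) = 194547 \left(\frac{758677}{197412} + 462400\right) = 194547 \cdot \frac{91284067477}{197412} = \frac{5919680491815973}{65804}$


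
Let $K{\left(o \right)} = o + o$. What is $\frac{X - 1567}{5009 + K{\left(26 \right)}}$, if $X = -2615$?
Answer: $- \frac{1394}{1687} \approx -0.82632$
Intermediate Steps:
$K{\left(o \right)} = 2 o$
$\frac{X - 1567}{5009 + K{\left(26 \right)}} = \frac{-2615 - 1567}{5009 + 2 \cdot 26} = - \frac{4182}{5009 + 52} = - \frac{4182}{5061} = \left(-4182\right) \frac{1}{5061} = - \frac{1394}{1687}$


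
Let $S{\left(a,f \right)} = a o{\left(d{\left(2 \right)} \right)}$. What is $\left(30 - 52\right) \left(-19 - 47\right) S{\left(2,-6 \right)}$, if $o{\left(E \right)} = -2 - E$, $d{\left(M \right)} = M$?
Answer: $-11616$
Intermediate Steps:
$S{\left(a,f \right)} = - 4 a$ ($S{\left(a,f \right)} = a \left(-2 - 2\right) = a \left(-4\right) = - 4 a$)
$\left(30 - 52\right) \left(-19 - 47\right) S{\left(2,-6 \right)} = \left(30 - 52\right) \left(-19 - 47\right) \left(\left(-4\right) 2\right) = \left(-22\right) \left(-66\right) \left(-8\right) = 1452 \left(-8\right) = -11616$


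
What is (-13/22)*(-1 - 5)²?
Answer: -234/11 ≈ -21.273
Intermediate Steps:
(-13/22)*(-1 - 5)² = -13*1/22*(-6)² = -13/22*36 = -234/11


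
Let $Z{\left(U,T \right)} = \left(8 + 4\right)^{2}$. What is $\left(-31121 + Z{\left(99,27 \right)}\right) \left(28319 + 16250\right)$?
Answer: $-1380613913$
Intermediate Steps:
$Z{\left(U,T \right)} = 144$ ($Z{\left(U,T \right)} = 12^{2} = 144$)
$\left(-31121 + Z{\left(99,27 \right)}\right) \left(28319 + 16250\right) = \left(-31121 + 144\right) \left(28319 + 16250\right) = \left(-30977\right) 44569 = -1380613913$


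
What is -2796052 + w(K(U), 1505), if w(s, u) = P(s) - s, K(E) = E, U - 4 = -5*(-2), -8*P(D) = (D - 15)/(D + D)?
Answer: -626318783/224 ≈ -2.7961e+6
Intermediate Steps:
P(D) = -(-15 + D)/(16*D) (P(D) = -(D - 15)/(8*(D + D)) = -(-15 + D)/(8*(2*D)) = -(-15 + D)*1/(2*D)/8 = -(-15 + D)/(16*D))
U = 14 (U = 4 - 5*(-2) = 4 + 10 = 14)
w(s, u) = -s + (15 - s)/(16*s) (w(s, u) = (15 - s)/(16*s) - s = -s + (15 - s)/(16*s))
-2796052 + w(K(U), 1505) = -2796052 + (-1/16 - 1*14 + (15/16)/14) = -2796052 + (-1/16 - 14 + (15/16)*(1/14)) = -2796052 + (-1/16 - 14 + 15/224) = -2796052 - 3135/224 = -626318783/224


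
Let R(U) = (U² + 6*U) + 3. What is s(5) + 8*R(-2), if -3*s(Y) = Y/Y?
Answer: -121/3 ≈ -40.333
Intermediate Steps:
s(Y) = -⅓ (s(Y) = -Y/(3*Y) = -⅓*1 = -⅓)
R(U) = 3 + U² + 6*U
s(5) + 8*R(-2) = -⅓ + 8*(3 + (-2)² + 6*(-2)) = -⅓ + 8*(3 + 4 - 12) = -⅓ + 8*(-5) = -⅓ - 40 = -121/3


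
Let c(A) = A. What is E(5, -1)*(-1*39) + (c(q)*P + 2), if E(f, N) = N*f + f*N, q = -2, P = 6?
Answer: 380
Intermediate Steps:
E(f, N) = 2*N*f (E(f, N) = N*f + N*f = 2*N*f)
E(5, -1)*(-1*39) + (c(q)*P + 2) = (2*(-1)*5)*(-1*39) + (-2*6 + 2) = -10*(-39) + (-12 + 2) = 390 - 10 = 380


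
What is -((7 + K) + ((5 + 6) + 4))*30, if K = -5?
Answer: -510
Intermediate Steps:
-((7 + K) + ((5 + 6) + 4))*30 = -((7 - 5) + ((5 + 6) + 4))*30 = -(2 + (11 + 4))*30 = -(2 + 15)*30 = -17*30 = -1*510 = -510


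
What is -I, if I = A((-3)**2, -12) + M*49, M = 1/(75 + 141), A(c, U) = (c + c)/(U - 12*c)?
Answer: -83/1080 ≈ -0.076852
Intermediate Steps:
A(c, U) = 2*c/(U - 12*c) (A(c, U) = (2*c)/(U - 12*c) = 2*c/(U - 12*c))
M = 1/216 ≈ 0.0046296
I = 83/1080 (I = 2*(-3)**2/(-12 - 12*(-3)**2) + (1/216)*49 = 2*9/(-12 - 12*9) + 49/216 = 2*9/(-12 - 108) + 49/216 = 2*9/(-120) + 49/216 = 2*9*(-1/120) + 49/216 = -3/20 + 49/216 = 83/1080 ≈ 0.076852)
-I = -1*83/1080 = -83/1080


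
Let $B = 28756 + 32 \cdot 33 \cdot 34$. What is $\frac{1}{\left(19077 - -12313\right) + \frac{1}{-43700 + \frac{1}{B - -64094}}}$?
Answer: $\frac{5626549799}{176617398061856} \approx 3.1857 \cdot 10^{-5}$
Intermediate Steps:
$B = 64660$ ($B = 28756 + 1056 \cdot 34 = 28756 + 35904 = 64660$)
$\frac{1}{\left(19077 - -12313\right) + \frac{1}{-43700 + \frac{1}{B - -64094}}} = \frac{1}{\left(19077 - -12313\right) + \frac{1}{-43700 + \frac{1}{64660 - -64094}}} = \frac{1}{\left(19077 + 12313\right) + \frac{1}{-43700 + \frac{1}{64660 + 64094}}} = \frac{1}{31390 + \frac{1}{-43700 + \frac{1}{128754}}} = \frac{1}{31390 + \frac{1}{- \frac{5626549799}{128754}}} = \frac{1}{31390 - \frac{128754}{5626549799}} = \frac{1}{\frac{176617398061856}{5626549799}} = \frac{5626549799}{176617398061856}$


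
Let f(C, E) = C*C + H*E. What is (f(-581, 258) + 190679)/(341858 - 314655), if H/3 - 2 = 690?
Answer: 1063848/27203 ≈ 39.108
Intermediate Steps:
H = 2076 (H = 6 + 3*690 = 6 + 2070 = 2076)
f(C, E) = C**2 + 2076*E (f(C, E) = C*C + 2076*E = C**2 + 2076*E)
(f(-581, 258) + 190679)/(341858 - 314655) = (((-581)**2 + 2076*258) + 190679)/(341858 - 314655) = ((337561 + 535608) + 190679)/27203 = (873169 + 190679)*(1/27203) = 1063848*(1/27203) = 1063848/27203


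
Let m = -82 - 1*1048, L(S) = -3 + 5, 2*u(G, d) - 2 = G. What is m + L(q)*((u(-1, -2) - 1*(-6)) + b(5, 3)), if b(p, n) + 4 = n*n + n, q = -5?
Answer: -1101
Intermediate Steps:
u(G, d) = 1 + G/2
b(p, n) = -4 + n + n² (b(p, n) = -4 + (n*n + n) = -4 + (n² + n) = -4 + (n + n²) = -4 + n + n²)
L(S) = 2
m = -1130 (m = -82 - 1048 = -1130)
m + L(q)*((u(-1, -2) - 1*(-6)) + b(5, 3)) = -1130 + 2*(((1 + (½)*(-1)) - 1*(-6)) + (-4 + 3 + 3²)) = -1130 + 2*(((1 - ½) + 6) + (-4 + 3 + 9)) = -1130 + 2*((½ + 6) + 8) = -1130 + 2*(13/2 + 8) = -1130 + 2*(29/2) = -1130 + 29 = -1101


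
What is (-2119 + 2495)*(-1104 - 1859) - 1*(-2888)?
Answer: -1111200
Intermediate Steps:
(-2119 + 2495)*(-1104 - 1859) - 1*(-2888) = 376*(-2963) + 2888 = -1114088 + 2888 = -1111200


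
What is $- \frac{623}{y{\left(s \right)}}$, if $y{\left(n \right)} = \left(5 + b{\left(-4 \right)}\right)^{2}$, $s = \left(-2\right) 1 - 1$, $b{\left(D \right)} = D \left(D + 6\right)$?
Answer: $- \frac{623}{9} \approx -69.222$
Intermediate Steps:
$b{\left(D \right)} = D \left(6 + D\right)$
$s = -3$ ($s = -2 - 1 = -3$)
$y{\left(n \right)} = 9$ ($y{\left(n \right)} = \left(5 - 4 \left(6 - 4\right)\right)^{2} = \left(5 - 8\right)^{2} = \left(-3\right)^{2} = 9$)
$- \frac{623}{y{\left(s \right)}} = - \frac{623}{9}$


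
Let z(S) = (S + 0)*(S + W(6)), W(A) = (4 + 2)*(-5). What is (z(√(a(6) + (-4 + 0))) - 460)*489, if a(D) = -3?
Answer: -228363 - 14670*I*√7 ≈ -2.2836e+5 - 38813.0*I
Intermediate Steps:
W(A) = -30 (W(A) = 6*(-5) = -30)
z(S) = S*(-30 + S) (z(S) = (S + 0)*(S - 30) = S*(-30 + S))
(z(√(a(6) + (-4 + 0))) - 460)*489 = (√(-3 + (-4 + 0))*(-30 + √(-3 + (-4 + 0))) - 460)*489 = (√(-3 - 4)*(-30 + √(-3 - 4)) - 460)*489 = (√(-7)*(-30 + √(-7)) - 460)*489 = ((I*√7)*(-30 + I*√7) - 460)*489 = (I*√7*(-30 + I*√7) - 460)*489 = (-460 + I*√7*(-30 + I*√7))*489 = -224940 + 489*I*√7*(-30 + I*√7)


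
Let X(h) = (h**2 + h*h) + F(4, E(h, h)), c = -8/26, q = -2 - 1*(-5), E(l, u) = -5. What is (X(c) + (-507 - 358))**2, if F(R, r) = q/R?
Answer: 341178651025/456976 ≈ 7.4660e+5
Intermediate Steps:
q = 3 (q = -2 + 5 = 3)
F(R, r) = 3/R
c = -4/13 (c = -8*1/26 = -4/13 ≈ -0.30769)
X(h) = 3/4 + 2*h**2 (X(h) = (h**2 + h*h) + 3/4 = (h**2 + h**2) + 3*(1/4) = 2*h**2 + 3/4 = 3/4 + 2*h**2)
(X(c) + (-507 - 358))**2 = ((3/4 + 2*(-4/13)**2) + (-507 - 358))**2 = ((3/4 + 2*(16/169)) - 865)**2 = ((3/4 + 32/169) - 865)**2 = (635/676 - 865)**2 = (-584105/676)**2 = 341178651025/456976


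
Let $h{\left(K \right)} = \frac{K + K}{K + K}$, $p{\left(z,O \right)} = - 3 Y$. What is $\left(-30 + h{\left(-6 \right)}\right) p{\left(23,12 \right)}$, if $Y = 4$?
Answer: $348$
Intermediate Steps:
$p{\left(z,O \right)} = -12$ ($p{\left(z,O \right)} = \left(-3\right) 4 = -12$)
$h{\left(K \right)} = 1$ ($h{\left(K \right)} = \frac{2 K}{2 K} = 2 K \frac{1}{2 K} = 1$)
$\left(-30 + h{\left(-6 \right)}\right) p{\left(23,12 \right)} = \left(-30 + 1\right) \left(-12\right) = \left(-29\right) \left(-12\right) = 348$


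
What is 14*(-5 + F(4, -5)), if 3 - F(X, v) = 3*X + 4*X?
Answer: -420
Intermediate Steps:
F(X, v) = 3 - 7*X (F(X, v) = 3 - (3*X + 4*X) = 3 - 7*X)
14*(-5 + F(4, -5)) = 14*(-5 + (3 - 7*4)) = 14*(-5 + (3 - 28)) = 14*(-5 - 25) = 14*(-30) = -420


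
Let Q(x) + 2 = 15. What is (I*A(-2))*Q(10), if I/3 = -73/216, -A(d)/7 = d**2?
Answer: 6643/18 ≈ 369.06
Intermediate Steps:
Q(x) = 13 (Q(x) = -2 + 15 = 13)
A(d) = -7*d**2
I = -73/72 (I = 3*(-73/216) = -73/72 ≈ -1.0139)
(I*A(-2))*Q(10) = -(-511)*(-2)**2/72*13 = -(-511)*4/72*13 = -73/72*(-28)*13 = (511/18)*13 = 6643/18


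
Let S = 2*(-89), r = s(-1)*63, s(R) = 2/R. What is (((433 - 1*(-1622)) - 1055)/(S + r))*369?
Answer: -46125/38 ≈ -1213.8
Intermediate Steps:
r = -126 (r = (2/(-1))*63 = (2*(-1))*63 = -2*63 = -126)
S = -178
(((433 - 1*(-1622)) - 1055)/(S + r))*369 = (((433 - 1*(-1622)) - 1055)/(-178 - 126))*369 = (((433 + 1622) - 1055)/(-304))*369 = ((2055 - 1055)*(-1/304))*369 = (1000*(-1/304))*369 = -125/38*369 = -46125/38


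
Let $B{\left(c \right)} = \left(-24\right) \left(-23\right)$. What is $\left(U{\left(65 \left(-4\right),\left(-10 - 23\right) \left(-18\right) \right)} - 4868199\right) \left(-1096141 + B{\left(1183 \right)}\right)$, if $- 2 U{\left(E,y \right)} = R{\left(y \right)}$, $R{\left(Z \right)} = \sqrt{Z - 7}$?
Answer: $5333545274211 + \frac{1095589 \sqrt{587}}{2} \approx 5.3336 \cdot 10^{12}$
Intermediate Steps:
$B{\left(c \right)} = 552$
$R{\left(Z \right)} = \sqrt{-7 + Z}$
$U{\left(E,y \right)} = - \frac{\sqrt{-7 + y}}{2}$
$\left(U{\left(65 \left(-4\right),\left(-10 - 23\right) \left(-18\right) \right)} - 4868199\right) \left(-1096141 + B{\left(1183 \right)}\right) = \left(- \frac{\sqrt{-7 + \left(-10 - 23\right) \left(-18\right)}}{2} - 4868199\right) \left(-1096141 + 552\right) = \left(- \frac{\sqrt{-7 - -594}}{2} - 4868199\right) \left(-1095589\right) = \left(- \frac{\sqrt{-7 + 594}}{2} - 4868199\right) \left(-1095589\right) = \left(- \frac{\sqrt{587}}{2} - 4868199\right) \left(-1095589\right) = \left(-4868199 - \frac{\sqrt{587}}{2}\right) \left(-1095589\right) = 5333545274211 + \frac{1095589 \sqrt{587}}{2}$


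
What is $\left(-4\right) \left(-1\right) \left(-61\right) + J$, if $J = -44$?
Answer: $-288$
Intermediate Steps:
$\left(-4\right) \left(-1\right) \left(-61\right) + J = \left(-4\right) \left(-1\right) \left(-61\right) - 44 = 4 \left(-61\right) - 44 = -244 - 44 = -288$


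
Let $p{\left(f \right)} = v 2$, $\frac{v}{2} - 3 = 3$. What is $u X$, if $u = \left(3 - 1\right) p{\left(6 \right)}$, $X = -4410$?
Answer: $-211680$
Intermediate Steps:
$v = 12$ ($v = 6 + 2 \cdot 3 = 6 + 6 = 12$)
$p{\left(f \right)} = 24$ ($p{\left(f \right)} = 12 \cdot 2 = 24$)
$u = 48$ ($u = \left(3 - 1\right) 24 = 2 \cdot 24 = 48$)
$u X = 48 \left(-4410\right) = -211680$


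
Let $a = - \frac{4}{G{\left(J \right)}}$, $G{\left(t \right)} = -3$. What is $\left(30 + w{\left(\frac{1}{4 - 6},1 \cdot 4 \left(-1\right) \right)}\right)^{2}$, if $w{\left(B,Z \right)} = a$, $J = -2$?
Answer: $\frac{8836}{9} \approx 981.78$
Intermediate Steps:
$a = \frac{4}{3}$ ($a = - \frac{4}{-3} = \left(-4\right) \left(- \frac{1}{3}\right) = \frac{4}{3} \approx 1.3333$)
$w{\left(B,Z \right)} = \frac{4}{3}$
$\left(30 + w{\left(\frac{1}{4 - 6},1 \cdot 4 \left(-1\right) \right)}\right)^{2} = \left(30 + \frac{4}{3}\right)^{2} = \left(\frac{94}{3}\right)^{2} = \frac{8836}{9}$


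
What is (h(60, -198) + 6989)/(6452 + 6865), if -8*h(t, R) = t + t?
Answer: 6974/13317 ≈ 0.52369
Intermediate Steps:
h(t, R) = -t/4 (h(t, R) = -(t + t)/8 = -t/4)
(h(60, -198) + 6989)/(6452 + 6865) = (-¼*60 + 6989)/(6452 + 6865) = (-15 + 6989)/13317 = 6974*(1/13317) = 6974/13317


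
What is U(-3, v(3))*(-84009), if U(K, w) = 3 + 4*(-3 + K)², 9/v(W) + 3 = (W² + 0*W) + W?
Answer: -12349323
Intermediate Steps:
v(W) = 9/(-3 + W + W²) (v(W) = 9/(-3 + ((W² + 0*W) + W)) = 9/(-3 + ((W² + 0) + W)) = 9/(-3 + (W² + W)) = 9/(-3 + (W + W²)) = 9/(-3 + W + W²))
U(-3, v(3))*(-84009) = (3 + 4*(-3 - 3)²)*(-84009) = (3 + 4*(-6)²)*(-84009) = (3 + 4*36)*(-84009) = (3 + 144)*(-84009) = 147*(-84009) = -12349323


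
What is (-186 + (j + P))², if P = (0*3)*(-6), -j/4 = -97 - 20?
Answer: 79524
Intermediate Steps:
j = 468 (j = -4*(-97 - 20) = -4*(-117) = 468)
P = 0 (P = 0*(-6) = 0)
(-186 + (j + P))² = (-186 + (468 + 0))² = (-186 + 468)² = 282² = 79524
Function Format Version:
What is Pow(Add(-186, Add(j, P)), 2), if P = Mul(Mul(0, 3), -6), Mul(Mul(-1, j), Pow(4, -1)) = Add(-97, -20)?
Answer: 79524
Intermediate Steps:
j = 468 (j = Mul(-4, Add(-97, -20)) = Mul(-4, -117) = 468)
P = 0 (P = Mul(0, -6) = 0)
Pow(Add(-186, Add(j, P)), 2) = Pow(Add(-186, Add(468, 0)), 2) = Pow(Add(-186, 468), 2) = Pow(282, 2) = 79524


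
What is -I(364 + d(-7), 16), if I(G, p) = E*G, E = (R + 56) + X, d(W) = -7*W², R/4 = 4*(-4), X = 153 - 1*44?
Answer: -2121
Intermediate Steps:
X = 109 (X = 153 - 44 = 109)
R = -64 (R = 4*(4*(-4)) = 4*(-16) = -64)
E = 101 (E = (-64 + 56) + 109 = -8 + 109 = 101)
I(G, p) = 101*G
-I(364 + d(-7), 16) = -101*(364 - 7*(-7)²) = -101*(364 - 7*49) = -101*(364 - 343) = -101*21 = -1*2121 = -2121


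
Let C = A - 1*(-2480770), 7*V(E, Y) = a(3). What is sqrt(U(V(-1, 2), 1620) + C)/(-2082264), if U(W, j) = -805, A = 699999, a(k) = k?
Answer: -sqrt(794991)/1041132 ≈ -0.00085640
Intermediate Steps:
V(E, Y) = 3/7 (V(E, Y) = (1/7)*3 = 3/7)
C = 3180769 (C = 699999 - 1*(-2480770) = 699999 + 2480770 = 3180769)
sqrt(U(V(-1, 2), 1620) + C)/(-2082264) = sqrt(-805 + 3180769)/(-2082264) = sqrt(3179964)*(-1/2082264) = (2*sqrt(794991))*(-1/2082264) = -sqrt(794991)/1041132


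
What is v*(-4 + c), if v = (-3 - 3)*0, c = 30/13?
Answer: 0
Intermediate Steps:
c = 30/13 (c = 30*(1/13) = 30/13 ≈ 2.3077)
v = 0 (v = -6*0 = 0)
v*(-4 + c) = 0*(-4 + 30/13) = 0*(-22/13) = 0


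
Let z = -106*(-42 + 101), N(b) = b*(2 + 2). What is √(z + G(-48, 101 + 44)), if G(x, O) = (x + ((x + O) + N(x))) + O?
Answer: 2*I*√1563 ≈ 79.07*I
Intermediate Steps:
N(b) = 4*b (N(b) = b*4 = 4*b)
G(x, O) = 2*O + 6*x (G(x, O) = (x + ((x + O) + 4*x)) + O = (x + ((O + x) + 4*x)) + O = (x + (O + 5*x)) + O = (O + 6*x) + O = 2*O + 6*x)
z = -6254 (z = -106*59 = -6254)
√(z + G(-48, 101 + 44)) = √(-6254 + (2*(101 + 44) + 6*(-48))) = √(-6254 + (2*145 - 288)) = √(-6254 + (290 - 288)) = √(-6254 + 2) = √(-6252) = 2*I*√1563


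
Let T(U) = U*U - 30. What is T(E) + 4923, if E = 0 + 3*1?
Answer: 4902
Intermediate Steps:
E = 3 (E = 0 + 3 = 3)
T(U) = -30 + U² (T(U) = U² - 30 = -30 + U²)
T(E) + 4923 = (-30 + 3²) + 4923 = (-30 + 9) + 4923 = -21 + 4923 = 4902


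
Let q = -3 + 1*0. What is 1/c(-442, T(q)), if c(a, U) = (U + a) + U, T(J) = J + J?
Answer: -1/454 ≈ -0.0022026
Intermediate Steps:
q = -3 (q = -3 + 0 = -3)
T(J) = 2*J
c(a, U) = a + 2*U
1/c(-442, T(q)) = 1/(-442 + 2*(2*(-3))) = 1/(-442 + 2*(-6)) = 1/(-442 - 12) = 1/(-454) = -1/454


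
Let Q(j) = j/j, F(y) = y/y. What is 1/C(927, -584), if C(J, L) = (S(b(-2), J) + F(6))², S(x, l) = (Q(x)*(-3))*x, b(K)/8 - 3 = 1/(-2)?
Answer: 1/3481 ≈ 0.00028727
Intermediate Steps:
F(y) = 1
b(K) = 20 (b(K) = 24 + 8/(-2) = 24 + 8*(-½) = 24 - 4 = 20)
Q(j) = 1
S(x, l) = -3*x (S(x, l) = (1*(-3))*x = -3*x)
C(J, L) = 3481 (C(J, L) = (-3*20 + 1)² = (-60 + 1)² = (-59)² = 3481)
1/C(927, -584) = 1/3481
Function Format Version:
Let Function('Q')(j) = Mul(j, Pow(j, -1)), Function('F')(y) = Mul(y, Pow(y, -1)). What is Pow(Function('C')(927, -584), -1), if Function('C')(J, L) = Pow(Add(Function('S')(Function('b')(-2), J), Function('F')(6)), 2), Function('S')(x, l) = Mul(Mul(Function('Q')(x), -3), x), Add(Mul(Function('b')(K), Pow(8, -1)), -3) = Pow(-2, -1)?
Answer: Rational(1, 3481) ≈ 0.00028727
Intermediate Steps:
Function('F')(y) = 1
Function('b')(K) = 20 (Function('b')(K) = Add(24, Mul(8, Pow(-2, -1))) = Add(24, Mul(8, Rational(-1, 2))) = Add(24, -4) = 20)
Function('Q')(j) = 1
Function('S')(x, l) = Mul(-3, x) (Function('S')(x, l) = Mul(Mul(1, -3), x) = Mul(-3, x))
Function('C')(J, L) = 3481 (Function('C')(J, L) = Pow(Add(Mul(-3, 20), 1), 2) = Pow(Add(-60, 1), 2) = Pow(-59, 2) = 3481)
Pow(Function('C')(927, -584), -1) = Pow(3481, -1) = Rational(1, 3481)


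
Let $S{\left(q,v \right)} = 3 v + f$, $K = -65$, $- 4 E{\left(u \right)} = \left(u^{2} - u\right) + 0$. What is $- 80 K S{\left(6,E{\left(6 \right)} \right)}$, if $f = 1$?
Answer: $-111800$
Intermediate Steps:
$E{\left(u \right)} = - \frac{u^{2}}{4} + \frac{u}{4}$ ($E{\left(u \right)} = - \frac{\left(u^{2} - u\right) + 0}{4} = - \frac{u^{2} - u}{4} = - \frac{u^{2}}{4} + \frac{u}{4}$)
$S{\left(q,v \right)} = 1 + 3 v$ ($S{\left(q,v \right)} = 3 v + 1 = 1 + 3 v$)
$- 80 K S{\left(6,E{\left(6 \right)} \right)} = \left(-80\right) \left(-65\right) \left(1 + 3 \cdot \frac{1}{4} \cdot 6 \left(1 - 6\right)\right) = 5200 \left(1 + 3 \cdot \frac{1}{4} \cdot 6 \left(1 - 6\right)\right) = 5200 \left(1 + 3 \cdot \frac{1}{4} \cdot 6 \left(-5\right)\right) = 5200 \left(1 + 3 \left(- \frac{15}{2}\right)\right) = 5200 \left(1 - \frac{45}{2}\right) = 5200 \left(- \frac{43}{2}\right) = -111800$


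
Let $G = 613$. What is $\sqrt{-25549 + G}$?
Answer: $2 i \sqrt{6234} \approx 157.91 i$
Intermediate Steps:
$\sqrt{-25549 + G} = \sqrt{-25549 + 613} = \sqrt{-24936} = 2 i \sqrt{6234}$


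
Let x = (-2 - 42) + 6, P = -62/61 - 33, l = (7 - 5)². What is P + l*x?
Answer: -11347/61 ≈ -186.02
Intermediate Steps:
l = 4 (l = 2² = 4)
P = -2075/61 (P = -62*1/61 - 33 = -62/61 - 33 = -2075/61 ≈ -34.016)
x = -38 (x = -44 + 6 = -38)
P + l*x = -2075/61 + 4*(-38) = -2075/61 - 152 = -11347/61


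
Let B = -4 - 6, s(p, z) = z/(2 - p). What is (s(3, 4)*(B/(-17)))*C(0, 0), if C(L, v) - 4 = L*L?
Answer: -160/17 ≈ -9.4118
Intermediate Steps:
B = -10
C(L, v) = 4 + L**2 (C(L, v) = 4 + L*L = 4 + L**2)
(s(3, 4)*(B/(-17)))*C(0, 0) = ((-1*4/(-2 + 3))*(-10/(-17)))*(4 + 0**2) = ((-1*4/1)*(-10*(-1/17)))*(4 + 0) = (-1*4*1*(10/17))*4 = -4*10/17*4 = -40/17*4 = -160/17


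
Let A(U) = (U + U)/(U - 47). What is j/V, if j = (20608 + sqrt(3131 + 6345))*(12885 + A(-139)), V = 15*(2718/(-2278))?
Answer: -28130491171328/1895805 - 2730055432*sqrt(2369)/1895805 ≈ -1.4908e+7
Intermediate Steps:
A(U) = 2*U/(-47 + U) (A(U) = (2*U)/(-47 + U) = 2*U/(-47 + U))
V = -20385/1139 (V = 15*(2718*(-1/2278)) = 15*(-1359/1139) = -20385/1139 ≈ -17.897)
j = 24697533952/93 + 2396888*sqrt(2369)/93 (j = (20608 + sqrt(3131 + 6345))*(12885 + 2*(-139)/(-47 - 139)) = (20608 + sqrt(9476))*(12885 + 2*(-139)/(-186)) = (20608 + 2*sqrt(2369))*(12885 + 2*(-139)*(-1/186)) = (20608 + 2*sqrt(2369))*(12885 + 139/93) = (20608 + 2*sqrt(2369))*(1198444/93) = 24697533952/93 + 2396888*sqrt(2369)/93 ≈ 2.6682e+8)
j/V = (24697533952/93 + 2396888*sqrt(2369)/93)/(-20385/1139) = (24697533952/93 + 2396888*sqrt(2369)/93)*(-1139/20385) = -28130491171328/1895805 - 2730055432*sqrt(2369)/1895805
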